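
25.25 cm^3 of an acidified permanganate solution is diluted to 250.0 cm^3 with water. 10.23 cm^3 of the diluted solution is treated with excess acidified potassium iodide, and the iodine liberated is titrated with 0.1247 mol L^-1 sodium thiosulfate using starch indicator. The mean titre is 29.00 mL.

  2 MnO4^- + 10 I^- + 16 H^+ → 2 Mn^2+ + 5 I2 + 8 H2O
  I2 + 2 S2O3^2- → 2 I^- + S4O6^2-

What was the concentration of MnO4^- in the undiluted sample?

n(S2O3^2-) = 0.02900 × 0.1247 = 3.616 × 10^-3 mol
n(I2) = n(S2O3^2-)/2 = 1.808 × 10^-3 mol
From the 2:5 ratio, n(MnO4^-) in the aliquot = 2/5 × 1.808 × 10^-3 = 7.233 × 10^-4 mol
[MnO4^-]_dilute = 7.233 × 10^-4 / 0.01023 = 0.07070 mol/L
[MnO4^-]_original = 0.07070 × 250.0/25.25 = 0.7000 mol/L

0.7000 mol/L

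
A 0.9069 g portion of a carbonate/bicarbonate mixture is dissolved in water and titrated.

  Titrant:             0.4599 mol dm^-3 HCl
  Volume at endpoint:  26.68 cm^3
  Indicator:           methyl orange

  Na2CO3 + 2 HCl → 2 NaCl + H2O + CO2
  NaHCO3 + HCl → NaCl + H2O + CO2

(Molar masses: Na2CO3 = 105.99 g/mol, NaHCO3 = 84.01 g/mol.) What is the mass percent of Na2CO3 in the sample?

n(HCl) = 0.02668 × 0.4599 = 0.01227 mol
Let x = n(Na2CO3), y = n(NaHCO3).
Titrant: 2x + 1y = 0.01227;  mass: 105.99x + 84.01y = 0.9069
Solving, x = 1.998 × 10^-3 mol, y = 8.275 × 10^-3 mol
mass of Na2CO3 = 1.998 × 10^-3 × 105.99 = 0.2117 g
% Na2CO3 = 0.2117 / 0.9069 × 100 = 23.35 %

23.35 %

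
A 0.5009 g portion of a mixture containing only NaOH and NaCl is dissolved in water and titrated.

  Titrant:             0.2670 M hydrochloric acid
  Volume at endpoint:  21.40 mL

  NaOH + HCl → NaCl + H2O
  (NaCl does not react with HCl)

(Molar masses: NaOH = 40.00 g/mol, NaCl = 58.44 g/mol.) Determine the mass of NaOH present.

0.2286 g

n(HCl) = 0.02140 × 0.2670 = 5.714 × 10^-3 mol
Let x = n(NaOH), y = n(NaCl).
Titrant: 1x = 5.714 × 10^-3;  mass: 40.00x + 58.44y = 0.5009
Solving, x = 5.714 × 10^-3 mol, y = 4.660 × 10^-3 mol
mass of NaOH = 5.714 × 10^-3 × 40.00 = 0.2286 g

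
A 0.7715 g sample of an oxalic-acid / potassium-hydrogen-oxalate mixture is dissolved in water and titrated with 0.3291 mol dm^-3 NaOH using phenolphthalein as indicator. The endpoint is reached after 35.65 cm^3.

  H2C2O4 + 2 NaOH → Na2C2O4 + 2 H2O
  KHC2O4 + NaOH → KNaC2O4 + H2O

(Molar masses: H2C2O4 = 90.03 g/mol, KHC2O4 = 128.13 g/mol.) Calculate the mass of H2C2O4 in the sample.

n(NaOH) = 0.03565 × 0.3291 = 0.01173 mol
Let x = n(H2C2O4), y = n(KHC2O4).
Titrant: 2x + 1y = 0.01173;  mass: 90.03x + 128.13y = 0.7715
Solving, x = 4.402 × 10^-3 mol, y = 2.928 × 10^-3 mol
mass of H2C2O4 = 4.402 × 10^-3 × 90.03 = 0.3963 g

0.3963 g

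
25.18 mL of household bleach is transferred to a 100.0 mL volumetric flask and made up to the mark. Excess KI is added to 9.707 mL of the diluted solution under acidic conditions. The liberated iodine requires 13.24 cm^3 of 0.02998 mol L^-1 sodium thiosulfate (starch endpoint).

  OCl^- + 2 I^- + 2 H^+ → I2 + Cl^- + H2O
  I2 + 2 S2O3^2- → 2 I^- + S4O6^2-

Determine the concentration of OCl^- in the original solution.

n(S2O3^2-) = 0.01324 × 0.02998 = 3.969 × 10^-4 mol
n(I2) = n(S2O3^2-)/2 = 1.985 × 10^-4 mol
n(OCl^-) in the aliquot = 1.985 × 10^-4 mol (1:1 ratio)
[OCl^-]_dilute = 1.985 × 10^-4 / 0.009707 = 0.02045 mol/L
[OCl^-]_original = 0.02045 × 100.0/25.18 = 0.08120 mol/L

0.08120 mol/L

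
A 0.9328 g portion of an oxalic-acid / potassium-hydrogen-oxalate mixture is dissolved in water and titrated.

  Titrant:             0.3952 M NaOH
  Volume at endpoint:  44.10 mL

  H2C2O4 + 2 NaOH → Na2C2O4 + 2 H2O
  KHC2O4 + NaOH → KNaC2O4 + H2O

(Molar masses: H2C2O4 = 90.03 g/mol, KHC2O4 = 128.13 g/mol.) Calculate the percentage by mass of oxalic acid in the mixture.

75.50 %

n(NaOH) = 0.04410 × 0.3952 = 0.01743 mol
Let x = n(H2C2O4), y = n(KHC2O4).
Titrant: 2x + 1y = 0.01743;  mass: 90.03x + 128.13y = 0.9328
Solving, x = 7.822 × 10^-3 mol, y = 1.784 × 10^-3 mol
mass of H2C2O4 = 7.822 × 10^-3 × 90.03 = 0.7042 g
% H2C2O4 = 0.7042 / 0.9328 × 100 = 75.50 %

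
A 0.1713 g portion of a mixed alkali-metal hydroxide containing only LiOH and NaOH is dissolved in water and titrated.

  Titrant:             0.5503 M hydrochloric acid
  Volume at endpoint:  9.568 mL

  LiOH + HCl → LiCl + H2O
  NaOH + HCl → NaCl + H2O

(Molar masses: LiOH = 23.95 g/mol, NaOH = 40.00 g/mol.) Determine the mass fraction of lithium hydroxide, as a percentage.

n(HCl) = 0.009568 × 0.5503 = 5.265 × 10^-3 mol
Let x = n(LiOH), y = n(NaOH).
Titrant: 1x + 1y = 5.265 × 10^-3;  mass: 23.95x + 40.00y = 0.1713
Solving, x = 2.449 × 10^-3 mol, y = 2.816 × 10^-3 mol
mass of LiOH = 2.449 × 10^-3 × 23.95 = 0.05866 g
% LiOH = 0.05866 / 0.1713 × 100 = 34.24 %

34.24 %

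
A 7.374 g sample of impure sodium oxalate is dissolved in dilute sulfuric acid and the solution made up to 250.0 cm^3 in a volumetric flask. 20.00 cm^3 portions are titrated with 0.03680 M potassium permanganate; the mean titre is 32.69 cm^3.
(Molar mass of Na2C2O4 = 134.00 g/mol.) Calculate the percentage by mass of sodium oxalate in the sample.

68.31 %

2 MnO4^- + 5 C2O4^2- + 16 H^+ → 2 Mn^2+ + 10 CO2 + 8 H2O
n(KMnO4) per titration = 0.03269 × 0.03680 = 1.203 × 10^-3 mol
From the 5:2 ratio, n(Na2C2O4) in each aliquot = 5/2 × 1.203 × 10^-3 = 3.007 × 10^-3 mol
n(Na2C2O4) in the whole flask = 3.007 × 10^-3 × 250.0/20.00 = 0.03759 mol
mass of Na2C2O4 = 0.03759 × 134.00 = 5.038 g
% Na2C2O4 = 5.038 / 7.374 × 100 = 68.31 %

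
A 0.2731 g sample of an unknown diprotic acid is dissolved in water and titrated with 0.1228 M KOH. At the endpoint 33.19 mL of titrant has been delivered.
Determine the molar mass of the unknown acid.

134.0 g/mol

n(KOH) = 0.03319 L × 0.1228 mol/L = 4.076 × 10^-3 mol
From the 1:2 ratio, n(H2A) = 1/2 × 4.076 × 10^-3 = 2.038 × 10^-3 mol
M = m / n = 0.2731 g / 2.038 × 10^-3 mol = 134.0 g/mol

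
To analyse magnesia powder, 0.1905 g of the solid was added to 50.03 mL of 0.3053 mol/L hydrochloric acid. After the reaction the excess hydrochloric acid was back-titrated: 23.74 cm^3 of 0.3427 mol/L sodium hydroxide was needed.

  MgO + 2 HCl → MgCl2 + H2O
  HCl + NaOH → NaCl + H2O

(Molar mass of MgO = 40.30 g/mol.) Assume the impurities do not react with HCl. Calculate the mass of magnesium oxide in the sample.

0.1438 g

n(HCl) added = 0.05003 × 0.3053 = 0.01527 mol
n(NaOH) used in back-titration = 0.02374 × 0.3427 = 8.136 × 10^-3 mol
n(HCl) left over = 8.136 × 10^-3 mol (1:1 ratio)
n(HCl) consumed by analyte = 0.01527 − 8.136 × 10^-3 = 7.138 × 10^-3 mol
From the 1:2 ratio, n(MgO) = 1/2 × 7.138 × 10^-3 = 3.569 × 10^-3 mol
mass of MgO = 3.569 × 10^-3 × 40.30 = 0.1438 g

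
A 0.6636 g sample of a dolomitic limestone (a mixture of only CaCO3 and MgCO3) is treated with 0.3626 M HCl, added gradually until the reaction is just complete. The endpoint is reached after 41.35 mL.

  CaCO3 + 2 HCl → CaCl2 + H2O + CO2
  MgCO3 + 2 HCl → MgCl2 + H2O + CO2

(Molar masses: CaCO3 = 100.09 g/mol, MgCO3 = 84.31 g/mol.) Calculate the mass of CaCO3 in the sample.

n(HCl) = 0.04135 × 0.3626 = 0.01499 mol
Let x = n(CaCO3), y = n(MgCO3).
Titrant: 2x + 2y = 0.01499;  mass: 100.09x + 84.31y = 0.6636
Solving, x = 1.999 × 10^-3 mol, y = 5.497 × 10^-3 mol
mass of CaCO3 = 1.999 × 10^-3 × 100.09 = 0.2001 g

0.2001 g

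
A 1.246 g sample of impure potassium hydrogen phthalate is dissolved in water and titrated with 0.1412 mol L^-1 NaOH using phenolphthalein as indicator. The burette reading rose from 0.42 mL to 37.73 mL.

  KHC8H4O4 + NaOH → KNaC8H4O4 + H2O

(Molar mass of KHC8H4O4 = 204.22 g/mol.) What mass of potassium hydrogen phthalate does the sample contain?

1.076 g

n(NaOH) = 0.03731 L × 0.1412 mol/L = 5.268 × 10^-3 mol
n(KHC8H4O4) = 5.268 × 10^-3 mol (1:1 ratio)
mass of KHC8H4O4 = 5.268 × 10^-3 × 204.22 g/mol = 1.076 g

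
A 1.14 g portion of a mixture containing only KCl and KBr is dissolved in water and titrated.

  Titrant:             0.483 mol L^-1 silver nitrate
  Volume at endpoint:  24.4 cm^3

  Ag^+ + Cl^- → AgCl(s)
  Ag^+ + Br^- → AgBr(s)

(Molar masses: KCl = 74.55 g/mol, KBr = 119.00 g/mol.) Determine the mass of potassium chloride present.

0.440 g

n(AgNO3) = 0.0244 × 0.483 = 0.0118 mol
Let x = n(KCl), y = n(KBr).
Titrant: 1x + 1y = 0.0118;  mass: 74.55x + 119.00y = 1.14
Solving, x = 5.90 × 10^-3 mol, y = 5.88 × 10^-3 mol
mass of KCl = 5.90 × 10^-3 × 74.55 = 0.440 g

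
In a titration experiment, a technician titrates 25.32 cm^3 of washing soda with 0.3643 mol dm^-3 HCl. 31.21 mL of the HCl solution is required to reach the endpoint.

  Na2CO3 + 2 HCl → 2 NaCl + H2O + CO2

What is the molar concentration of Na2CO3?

0.2245 mol/L

n(HCl) = 0.03121 L × 0.3643 mol/L = 0.01137 mol
From the 1:2 mole ratio, n(Na2CO3) = 1/2 × 0.01137 = 5.685 × 10^-3 mol
[Na2CO3] = 5.685 × 10^-3 mol / 0.02532 L = 0.2245 mol/L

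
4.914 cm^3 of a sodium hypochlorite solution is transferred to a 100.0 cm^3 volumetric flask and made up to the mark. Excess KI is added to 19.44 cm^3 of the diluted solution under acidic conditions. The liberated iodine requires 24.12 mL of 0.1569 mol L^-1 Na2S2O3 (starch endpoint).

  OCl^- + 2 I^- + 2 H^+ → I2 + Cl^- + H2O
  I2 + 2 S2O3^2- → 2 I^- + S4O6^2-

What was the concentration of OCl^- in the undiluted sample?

n(S2O3^2-) = 0.02412 × 0.1569 = 3.784 × 10^-3 mol
n(I2) = n(S2O3^2-)/2 = 1.892 × 10^-3 mol
n(OCl^-) in the aliquot = 1.892 × 10^-3 mol (1:1 ratio)
[OCl^-]_dilute = 1.892 × 10^-3 / 0.01944 = 0.09734 mol/L
[OCl^-]_original = 0.09734 × 100.0/4.914 = 1.981 mol/L

1.981 mol/L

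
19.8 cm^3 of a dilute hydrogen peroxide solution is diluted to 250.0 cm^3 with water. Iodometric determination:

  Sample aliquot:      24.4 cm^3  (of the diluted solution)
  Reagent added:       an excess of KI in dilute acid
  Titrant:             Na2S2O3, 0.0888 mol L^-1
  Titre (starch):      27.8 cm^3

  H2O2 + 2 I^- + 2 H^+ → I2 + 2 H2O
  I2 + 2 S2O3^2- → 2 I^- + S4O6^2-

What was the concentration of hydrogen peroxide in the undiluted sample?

0.639 mol/L

n(S2O3^2-) = 0.0278 × 0.0888 = 2.47 × 10^-3 mol
n(I2) = n(S2O3^2-)/2 = 1.23 × 10^-3 mol
n(H2O2) in the aliquot = 1.23 × 10^-3 mol (1:1 ratio)
[H2O2]_dilute = 1.23 × 10^-3 / 0.0244 = 0.0506 mol/L
[H2O2]_original = 0.0506 × 250.0/19.8 = 0.639 mol/L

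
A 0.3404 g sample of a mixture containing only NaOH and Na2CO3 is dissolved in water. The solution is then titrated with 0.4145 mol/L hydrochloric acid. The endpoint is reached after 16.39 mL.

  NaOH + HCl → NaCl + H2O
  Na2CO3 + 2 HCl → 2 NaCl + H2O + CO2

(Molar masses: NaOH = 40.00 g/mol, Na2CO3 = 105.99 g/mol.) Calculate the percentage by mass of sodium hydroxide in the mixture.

17.75 %

n(HCl) = 0.01639 × 0.4145 = 6.794 × 10^-3 mol
Let x = n(NaOH), y = n(Na2CO3).
Titrant: 1x + 2y = 6.794 × 10^-3;  mass: 40.00x + 105.99y = 0.3404
Solving, x = 1.511 × 10^-3 mol, y = 2.642 × 10^-3 mol
mass of NaOH = 1.511 × 10^-3 × 40.00 = 0.06042 g
% NaOH = 0.06042 / 0.3404 × 100 = 17.75 %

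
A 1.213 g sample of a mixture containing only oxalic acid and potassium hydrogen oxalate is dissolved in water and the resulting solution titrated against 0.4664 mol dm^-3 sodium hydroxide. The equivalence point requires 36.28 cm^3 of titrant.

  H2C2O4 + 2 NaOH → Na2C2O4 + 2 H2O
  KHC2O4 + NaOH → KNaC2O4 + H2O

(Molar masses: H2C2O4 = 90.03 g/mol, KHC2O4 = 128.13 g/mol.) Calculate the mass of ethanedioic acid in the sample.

n(NaOH) = 0.03628 × 0.4664 = 0.01692 mol
Let x = n(H2C2O4), y = n(KHC2O4).
Titrant: 2x + 1y = 0.01692;  mass: 90.03x + 128.13y = 1.213
Solving, x = 5.746 × 10^-3 mol, y = 5.430 × 10^-3 mol
mass of H2C2O4 = 5.746 × 10^-3 × 90.03 = 0.5173 g

0.5173 g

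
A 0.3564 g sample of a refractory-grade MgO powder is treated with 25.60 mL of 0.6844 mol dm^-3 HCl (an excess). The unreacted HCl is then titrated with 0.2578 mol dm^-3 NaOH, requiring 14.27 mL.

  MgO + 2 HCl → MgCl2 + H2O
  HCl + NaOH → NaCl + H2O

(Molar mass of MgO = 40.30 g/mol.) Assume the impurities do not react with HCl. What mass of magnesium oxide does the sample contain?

n(HCl) added = 0.02560 × 0.6844 = 0.01752 mol
n(NaOH) used in back-titration = 0.01427 × 0.2578 = 3.679 × 10^-3 mol
n(HCl) left over = 3.679 × 10^-3 mol (1:1 ratio)
n(HCl) consumed by analyte = 0.01752 − 3.679 × 10^-3 = 0.01384 mol
From the 1:2 ratio, n(MgO) = 1/2 × 0.01384 = 6.921 × 10^-3 mol
mass of MgO = 6.921 × 10^-3 × 40.30 = 0.2789 g

0.2789 g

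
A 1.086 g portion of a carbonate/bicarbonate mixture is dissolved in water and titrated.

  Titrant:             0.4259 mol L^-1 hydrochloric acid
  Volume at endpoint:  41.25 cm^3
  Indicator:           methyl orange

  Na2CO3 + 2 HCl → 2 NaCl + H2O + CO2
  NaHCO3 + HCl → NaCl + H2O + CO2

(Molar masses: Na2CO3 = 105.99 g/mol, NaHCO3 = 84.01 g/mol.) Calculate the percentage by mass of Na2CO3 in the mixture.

61.35 %

n(HCl) = 0.04125 × 0.4259 = 0.01757 mol
Let x = n(Na2CO3), y = n(NaHCO3).
Titrant: 2x + 1y = 0.01757;  mass: 105.99x + 84.01y = 1.086
Solving, x = 6.286 × 10^-3 mol, y = 4.996 × 10^-3 mol
mass of Na2CO3 = 6.286 × 10^-3 × 105.99 = 0.6663 g
% Na2CO3 = 0.6663 / 1.086 × 100 = 61.35 %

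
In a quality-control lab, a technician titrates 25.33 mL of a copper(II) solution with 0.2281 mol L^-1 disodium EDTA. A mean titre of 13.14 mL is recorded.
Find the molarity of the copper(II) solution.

Cu^2+ + EDTA^4- → [Cu(EDTA)]^2-
n(EDTA) = 0.01314 L × 0.2281 mol/L = 2.997 × 10^-3 mol
n(Cu2+) = 2.997 × 10^-3 mol (1:1 mole ratio)
[Cu2+] = 2.997 × 10^-3 mol / 0.02533 L = 0.1183 mol/L

0.1183 mol/L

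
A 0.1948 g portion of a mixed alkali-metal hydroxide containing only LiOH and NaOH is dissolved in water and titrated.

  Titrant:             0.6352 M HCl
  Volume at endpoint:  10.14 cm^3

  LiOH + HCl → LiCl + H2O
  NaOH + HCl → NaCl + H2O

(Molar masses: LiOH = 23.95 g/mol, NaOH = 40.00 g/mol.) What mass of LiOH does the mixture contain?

n(HCl) = 0.01014 × 0.6352 = 6.441 × 10^-3 mol
Let x = n(LiOH), y = n(NaOH).
Titrant: 1x + 1y = 6.441 × 10^-3;  mass: 23.95x + 40.00y = 0.1948
Solving, x = 3.915 × 10^-3 mol, y = 2.526 × 10^-3 mol
mass of LiOH = 3.915 × 10^-3 × 23.95 = 0.09377 g

0.09377 g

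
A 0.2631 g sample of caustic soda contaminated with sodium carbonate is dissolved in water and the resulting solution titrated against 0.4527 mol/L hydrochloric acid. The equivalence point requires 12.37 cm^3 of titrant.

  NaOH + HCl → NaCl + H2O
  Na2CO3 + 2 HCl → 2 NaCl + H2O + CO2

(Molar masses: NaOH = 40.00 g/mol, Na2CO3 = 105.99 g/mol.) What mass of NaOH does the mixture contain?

n(HCl) = 0.01237 × 0.4527 = 5.600 × 10^-3 mol
Let x = n(NaOH), y = n(Na2CO3).
Titrant: 1x + 2y = 5.600 × 10^-3;  mass: 40.00x + 105.99y = 0.2631
Solving, x = 2.591 × 10^-3 mol, y = 1.505 × 10^-3 mol
mass of NaOH = 2.591 × 10^-3 × 40.00 = 0.1036 g

0.1036 g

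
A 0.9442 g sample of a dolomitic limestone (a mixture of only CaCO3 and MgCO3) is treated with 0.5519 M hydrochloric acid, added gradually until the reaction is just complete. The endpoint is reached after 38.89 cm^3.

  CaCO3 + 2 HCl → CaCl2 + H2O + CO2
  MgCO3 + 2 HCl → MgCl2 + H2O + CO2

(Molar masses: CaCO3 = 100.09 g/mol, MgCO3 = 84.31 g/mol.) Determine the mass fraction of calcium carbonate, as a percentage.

26.47 %

n(HCl) = 0.03889 × 0.5519 = 0.02146 mol
Let x = n(CaCO3), y = n(MgCO3).
Titrant: 2x + 2y = 0.02146;  mass: 100.09x + 84.31y = 0.9442
Solving, x = 2.498 × 10^-3 mol, y = 8.234 × 10^-3 mol
mass of CaCO3 = 2.498 × 10^-3 × 100.09 = 0.2500 g
% CaCO3 = 0.2500 / 0.9442 × 100 = 26.47 %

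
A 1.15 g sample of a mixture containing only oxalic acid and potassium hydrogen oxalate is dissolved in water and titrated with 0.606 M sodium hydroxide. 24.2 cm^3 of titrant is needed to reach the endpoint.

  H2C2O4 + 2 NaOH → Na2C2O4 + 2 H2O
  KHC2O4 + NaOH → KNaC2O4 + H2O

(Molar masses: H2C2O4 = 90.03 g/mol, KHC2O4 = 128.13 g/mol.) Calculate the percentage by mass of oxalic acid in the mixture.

n(NaOH) = 0.0242 × 0.606 = 0.0147 mol
Let x = n(H2C2O4), y = n(KHC2O4).
Titrant: 2x + 1y = 0.0147;  mass: 90.03x + 128.13y = 1.15
Solving, x = 4.39 × 10^-3 mol, y = 5.89 × 10^-3 mol
mass of H2C2O4 = 4.39 × 10^-3 × 90.03 = 0.395 g
% H2C2O4 = 0.395 / 1.15 × 100 = 34.3 %

34.3 %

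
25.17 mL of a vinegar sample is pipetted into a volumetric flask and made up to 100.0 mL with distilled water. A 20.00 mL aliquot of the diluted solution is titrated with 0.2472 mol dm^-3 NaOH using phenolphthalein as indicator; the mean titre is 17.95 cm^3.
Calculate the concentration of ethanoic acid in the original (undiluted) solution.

0.8815 mol/L

CH3COOH + NaOH → CH3COONa + H2O
n(NaOH) = 0.01795 × 0.2472 = 4.437 × 10^-3 mol
n(CH3COOH) in the aliquot = 4.437 × 10^-3 mol (1:1 ratio)
[CH3COOH]_dilute = 4.437 × 10^-3 / 0.02000 = 0.2219 mol/L
Dilution factor = 100.0 / 25.17 = 3.973
[CH3COOH]_stock = 0.2219 × 3.973 = 0.8815 mol/L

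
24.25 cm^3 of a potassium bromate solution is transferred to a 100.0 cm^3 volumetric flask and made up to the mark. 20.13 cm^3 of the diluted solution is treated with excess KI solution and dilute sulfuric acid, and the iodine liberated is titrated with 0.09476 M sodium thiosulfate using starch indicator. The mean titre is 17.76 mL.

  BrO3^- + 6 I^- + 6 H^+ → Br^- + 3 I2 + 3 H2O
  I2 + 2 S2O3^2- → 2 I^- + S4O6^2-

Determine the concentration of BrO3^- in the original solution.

0.05746 M

n(S2O3^2-) = 0.01776 × 0.09476 = 1.683 × 10^-3 mol
n(I2) = n(S2O3^2-)/2 = 8.415 × 10^-4 mol
From the 1:3 ratio, n(BrO3^-) in the aliquot = 1/3 × 8.415 × 10^-4 = 2.805 × 10^-4 mol
[BrO3^-]_dilute = 2.805 × 10^-4 / 0.02013 = 0.01393 mol/L
[BrO3^-]_original = 0.01393 × 100.0/24.25 = 0.05746 mol/L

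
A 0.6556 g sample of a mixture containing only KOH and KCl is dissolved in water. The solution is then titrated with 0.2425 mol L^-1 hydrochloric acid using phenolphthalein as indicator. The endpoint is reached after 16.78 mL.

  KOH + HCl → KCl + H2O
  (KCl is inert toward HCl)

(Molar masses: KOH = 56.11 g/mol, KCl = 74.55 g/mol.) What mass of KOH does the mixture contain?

0.2283 g

n(HCl) = 0.01678 × 0.2425 = 4.069 × 10^-3 mol
Let x = n(KOH), y = n(KCl).
Titrant: 1x = 4.069 × 10^-3;  mass: 56.11x + 74.55y = 0.6556
Solving, x = 4.069 × 10^-3 mol, y = 5.731 × 10^-3 mol
mass of KOH = 4.069 × 10^-3 × 56.11 = 0.2283 g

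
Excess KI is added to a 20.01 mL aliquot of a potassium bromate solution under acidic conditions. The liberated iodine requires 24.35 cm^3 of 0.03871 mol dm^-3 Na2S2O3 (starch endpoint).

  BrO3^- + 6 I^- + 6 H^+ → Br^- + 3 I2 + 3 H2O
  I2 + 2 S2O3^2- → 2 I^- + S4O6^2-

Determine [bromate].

n(S2O3^2-) = 0.02435 × 0.03871 = 9.426 × 10^-4 mol
n(I2) = n(S2O3^2-)/2 = 4.713 × 10^-4 mol
From the 1:3 ratio, n(BrO3^-) in the aliquot = 1/3 × 4.713 × 10^-4 = 1.571 × 10^-4 mol
[BrO3^-] = 1.571 × 10^-4 / 0.02001 = 0.007851 mol/L

0.007851 mol/L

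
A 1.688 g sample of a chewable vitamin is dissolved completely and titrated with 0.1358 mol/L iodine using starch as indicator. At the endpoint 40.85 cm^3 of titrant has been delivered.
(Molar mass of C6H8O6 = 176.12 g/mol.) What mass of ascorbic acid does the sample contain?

0.9770 g

C6H8O6 + I2 → C6H6O6 + 2 HI
n(I2) = 0.04085 L × 0.1358 mol/L = 5.547 × 10^-3 mol
n(C6H8O6) = 5.547 × 10^-3 mol (1:1 ratio)
mass of C6H8O6 = 5.547 × 10^-3 × 176.12 g/mol = 0.9770 g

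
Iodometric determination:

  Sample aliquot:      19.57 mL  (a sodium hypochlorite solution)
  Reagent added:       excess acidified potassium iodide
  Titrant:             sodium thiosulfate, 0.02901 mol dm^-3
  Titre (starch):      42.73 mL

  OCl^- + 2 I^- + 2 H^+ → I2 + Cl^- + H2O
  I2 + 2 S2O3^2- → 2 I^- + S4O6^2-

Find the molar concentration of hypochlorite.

n(S2O3^2-) = 0.04273 × 0.02901 = 1.240 × 10^-3 mol
n(I2) = n(S2O3^2-)/2 = 6.198 × 10^-4 mol
n(OCl^-) in the aliquot = 6.198 × 10^-4 mol (1:1 ratio)
[OCl^-] = 6.198 × 10^-4 / 0.01957 = 0.03167 mol/L

0.03167 mol/L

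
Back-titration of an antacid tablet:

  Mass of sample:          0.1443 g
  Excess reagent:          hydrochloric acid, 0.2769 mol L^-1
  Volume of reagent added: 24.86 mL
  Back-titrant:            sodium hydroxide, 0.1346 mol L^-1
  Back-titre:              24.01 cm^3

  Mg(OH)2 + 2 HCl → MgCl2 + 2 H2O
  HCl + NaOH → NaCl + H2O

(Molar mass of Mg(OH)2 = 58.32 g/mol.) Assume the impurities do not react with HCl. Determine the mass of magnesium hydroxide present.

0.1065 g

n(HCl) added = 0.02486 × 0.2769 = 6.884 × 10^-3 mol
n(NaOH) used in back-titration = 0.02401 × 0.1346 = 3.232 × 10^-3 mol
n(HCl) left over = 3.232 × 10^-3 mol (1:1 ratio)
n(HCl) consumed by analyte = 6.884 × 10^-3 − 3.232 × 10^-3 = 3.652 × 10^-3 mol
From the 1:2 ratio, n(Mg(OH)2) = 1/2 × 3.652 × 10^-3 = 1.826 × 10^-3 mol
mass of Mg(OH)2 = 1.826 × 10^-3 × 58.32 = 0.1065 g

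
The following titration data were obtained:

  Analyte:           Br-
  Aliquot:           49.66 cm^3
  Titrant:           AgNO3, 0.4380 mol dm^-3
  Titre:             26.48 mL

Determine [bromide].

Ag^+ + Br^- → AgBr(s)
n(AgNO3) = 0.02648 L × 0.4380 mol/L = 0.01160 mol
n(Br-) = 0.01160 mol (1:1 mole ratio)
[Br-] = 0.01160 mol / 0.04966 L = 0.2336 mol/L

0.2336 mol/L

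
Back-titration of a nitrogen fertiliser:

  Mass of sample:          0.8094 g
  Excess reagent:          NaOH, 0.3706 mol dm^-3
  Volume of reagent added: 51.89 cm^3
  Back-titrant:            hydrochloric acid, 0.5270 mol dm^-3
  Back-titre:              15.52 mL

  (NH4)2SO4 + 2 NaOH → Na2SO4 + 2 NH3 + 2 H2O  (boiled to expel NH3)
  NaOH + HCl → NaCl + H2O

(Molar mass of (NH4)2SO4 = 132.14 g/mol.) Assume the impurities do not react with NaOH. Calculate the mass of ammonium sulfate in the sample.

0.7302 g

n(NaOH) added = 0.05189 × 0.3706 = 0.01923 mol
n(HCl) used in back-titration = 0.01552 × 0.5270 = 8.179 × 10^-3 mol
n(NaOH) left over = 8.179 × 10^-3 mol (1:1 ratio)
n(NaOH) consumed by analyte = 0.01923 − 8.179 × 10^-3 = 0.01105 mol
From the 1:2 ratio, n((NH4)2SO4) = 1/2 × 0.01105 = 5.526 × 10^-3 mol
mass of (NH4)2SO4 = 5.526 × 10^-3 × 132.14 = 0.7302 g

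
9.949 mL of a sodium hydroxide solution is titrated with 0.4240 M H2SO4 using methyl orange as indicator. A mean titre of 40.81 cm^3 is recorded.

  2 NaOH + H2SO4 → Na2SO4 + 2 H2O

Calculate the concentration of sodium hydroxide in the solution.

n(H2SO4) = 0.04081 L × 0.4240 mol/L = 0.01730 mol
From the 2:1 mole ratio, n(NaOH) = 2/1 × 0.01730 = 0.03461 mol
[NaOH] = 0.03461 mol / 0.009949 L = 3.478 mol/L

3.478 M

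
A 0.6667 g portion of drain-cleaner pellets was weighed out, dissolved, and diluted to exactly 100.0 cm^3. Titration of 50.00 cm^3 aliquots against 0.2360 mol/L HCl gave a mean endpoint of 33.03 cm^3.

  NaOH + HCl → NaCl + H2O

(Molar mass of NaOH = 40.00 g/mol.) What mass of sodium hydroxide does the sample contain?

n(HCl) per titration = 0.03303 × 0.2360 = 7.795 × 10^-3 mol
n(NaOH) in each aliquot = 7.795 × 10^-3 mol (1:1 ratio)
n(NaOH) in the whole flask = 7.795 × 10^-3 × 100.0/50.00 = 0.01559 mol
mass of NaOH = 0.01559 × 40.00 = 0.6236 g

0.6236 g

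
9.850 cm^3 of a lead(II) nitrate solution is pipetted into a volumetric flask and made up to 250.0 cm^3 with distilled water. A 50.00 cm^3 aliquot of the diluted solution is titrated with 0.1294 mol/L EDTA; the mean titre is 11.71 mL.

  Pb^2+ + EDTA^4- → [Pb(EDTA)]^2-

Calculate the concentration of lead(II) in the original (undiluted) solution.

0.7692 mol/L

n(EDTA) = 0.01171 × 0.1294 = 1.515 × 10^-3 mol
n(Pb2+) in the aliquot = 1.515 × 10^-3 mol (1:1 ratio)
[Pb2+]_dilute = 1.515 × 10^-3 / 0.05000 = 0.03031 mol/L
Dilution factor = 250.0 / 9.850 = 25.38
[Pb2+]_stock = 0.03031 × 25.38 = 0.7692 mol/L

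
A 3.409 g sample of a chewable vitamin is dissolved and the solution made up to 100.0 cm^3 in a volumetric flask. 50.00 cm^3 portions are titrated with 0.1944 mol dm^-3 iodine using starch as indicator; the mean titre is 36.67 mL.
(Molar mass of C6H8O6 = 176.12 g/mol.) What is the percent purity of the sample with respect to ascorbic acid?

73.66 %

C6H8O6 + I2 → C6H6O6 + 2 HI
n(I2) per titration = 0.03667 × 0.1944 = 7.129 × 10^-3 mol
n(C6H8O6) in each aliquot = 7.129 × 10^-3 mol (1:1 ratio)
n(C6H8O6) in the whole flask = 7.129 × 10^-3 × 100.0/50.00 = 0.01426 mol
mass of C6H8O6 = 0.01426 × 176.12 = 2.511 g
% C6H8O6 = 2.511 / 3.409 × 100 = 73.66 %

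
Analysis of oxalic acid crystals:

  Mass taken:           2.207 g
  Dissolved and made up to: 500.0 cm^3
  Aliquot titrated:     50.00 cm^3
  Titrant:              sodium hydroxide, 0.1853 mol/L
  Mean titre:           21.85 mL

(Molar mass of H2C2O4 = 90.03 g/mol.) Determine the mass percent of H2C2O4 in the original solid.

H2C2O4 + 2 NaOH → Na2C2O4 + 2 H2O
n(NaOH) per titration = 0.02185 × 0.1853 = 4.049 × 10^-3 mol
From the 1:2 ratio, n(H2C2O4) in each aliquot = 1/2 × 4.049 × 10^-3 = 2.024 × 10^-3 mol
n(H2C2O4) in the whole flask = 2.024 × 10^-3 × 500.0/50.00 = 0.02024 mol
mass of H2C2O4 = 0.02024 × 90.03 = 1.823 g
% H2C2O4 = 1.823 / 2.207 × 100 = 82.58 %

82.58 %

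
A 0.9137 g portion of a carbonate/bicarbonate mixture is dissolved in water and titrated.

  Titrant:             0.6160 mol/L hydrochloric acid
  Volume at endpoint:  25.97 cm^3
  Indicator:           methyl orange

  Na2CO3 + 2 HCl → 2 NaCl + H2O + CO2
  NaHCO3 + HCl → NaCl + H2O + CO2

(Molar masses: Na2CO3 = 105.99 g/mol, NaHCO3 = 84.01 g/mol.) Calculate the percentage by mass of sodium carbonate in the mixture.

n(HCl) = 0.02597 × 0.6160 = 0.01600 mol
Let x = n(Na2CO3), y = n(NaHCO3).
Titrant: 2x + 1y = 0.01600;  mass: 105.99x + 84.01y = 0.9137
Solving, x = 6.936 × 10^-3 mol, y = 2.125 × 10^-3 mol
mass of Na2CO3 = 6.936 × 10^-3 × 105.99 = 0.7352 g
% Na2CO3 = 0.7352 / 0.9137 × 100 = 80.46 %

80.46 %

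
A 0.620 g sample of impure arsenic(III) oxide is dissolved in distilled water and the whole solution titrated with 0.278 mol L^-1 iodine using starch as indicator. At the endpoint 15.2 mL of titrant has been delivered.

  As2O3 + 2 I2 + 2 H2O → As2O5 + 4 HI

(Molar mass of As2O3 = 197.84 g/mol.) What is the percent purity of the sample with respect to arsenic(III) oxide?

67.4 %

n(I2) = 0.0152 L × 0.278 mol/L = 4.23 × 10^-3 mol
From the 1:2 ratio, n(As2O3) = 1/2 × 4.23 × 10^-3 = 2.11 × 10^-3 mol
mass of As2O3 = 2.11 × 10^-3 × 197.84 g/mol = 0.418 g
% As2O3 = 0.418 / 0.620 × 100 = 67.4 %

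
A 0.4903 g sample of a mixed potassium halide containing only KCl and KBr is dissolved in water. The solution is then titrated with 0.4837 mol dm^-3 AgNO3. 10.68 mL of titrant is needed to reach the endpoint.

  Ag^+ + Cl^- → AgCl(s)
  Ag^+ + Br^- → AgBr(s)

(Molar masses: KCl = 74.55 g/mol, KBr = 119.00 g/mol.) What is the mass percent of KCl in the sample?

n(AgNO3) = 0.01068 × 0.4837 = 5.166 × 10^-3 mol
Let x = n(KCl), y = n(KBr).
Titrant: 1x + 1y = 5.166 × 10^-3;  mass: 74.55x + 119.00y = 0.4903
Solving, x = 2.800 × 10^-3 mol, y = 2.366 × 10^-3 mol
mass of KCl = 2.800 × 10^-3 × 74.55 = 0.2087 g
% KCl = 0.2087 / 0.4903 × 100 = 42.57 %

42.57 %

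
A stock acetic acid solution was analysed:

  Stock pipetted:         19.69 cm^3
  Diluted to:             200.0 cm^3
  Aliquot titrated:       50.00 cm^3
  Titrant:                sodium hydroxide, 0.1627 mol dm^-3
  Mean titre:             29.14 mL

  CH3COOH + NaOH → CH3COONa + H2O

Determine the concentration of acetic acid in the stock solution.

0.9631 mol/L

n(NaOH) = 0.02914 × 0.1627 = 4.741 × 10^-3 mol
n(CH3COOH) in the aliquot = 4.741 × 10^-3 mol (1:1 ratio)
[CH3COOH]_dilute = 4.741 × 10^-3 / 0.05000 = 0.09482 mol/L
Dilution factor = 200.0 / 19.69 = 10.16
[CH3COOH]_stock = 0.09482 × 10.16 = 0.9631 mol/L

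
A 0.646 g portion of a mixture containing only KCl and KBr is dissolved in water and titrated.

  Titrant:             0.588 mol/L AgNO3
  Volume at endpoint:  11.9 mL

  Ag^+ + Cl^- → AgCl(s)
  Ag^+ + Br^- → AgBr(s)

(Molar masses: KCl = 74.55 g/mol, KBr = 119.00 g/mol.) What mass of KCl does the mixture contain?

n(AgNO3) = 0.0119 × 0.588 = 7.00 × 10^-3 mol
Let x = n(KCl), y = n(KBr).
Titrant: 1x + 1y = 7.00 × 10^-3;  mass: 74.55x + 119.00y = 0.646
Solving, x = 4.20 × 10^-3 mol, y = 2.80 × 10^-3 mol
mass of KCl = 4.20 × 10^-3 × 74.55 = 0.313 g

0.313 g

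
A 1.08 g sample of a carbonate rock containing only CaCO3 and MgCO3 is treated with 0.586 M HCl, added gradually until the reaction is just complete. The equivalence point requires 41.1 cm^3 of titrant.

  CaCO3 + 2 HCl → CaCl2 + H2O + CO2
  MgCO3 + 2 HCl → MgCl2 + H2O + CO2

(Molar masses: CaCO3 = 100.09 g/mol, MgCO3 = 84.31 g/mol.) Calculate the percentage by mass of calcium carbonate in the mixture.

n(HCl) = 0.0411 × 0.586 = 0.0241 mol
Let x = n(CaCO3), y = n(MgCO3).
Titrant: 2x + 2y = 0.0241;  mass: 100.09x + 84.31y = 1.08
Solving, x = 4.10 × 10^-3 mol, y = 7.94 × 10^-3 mol
mass of CaCO3 = 4.10 × 10^-3 × 100.09 = 0.410 g
% CaCO3 = 0.410 / 1.08 × 100 = 38.0 %

38.0 %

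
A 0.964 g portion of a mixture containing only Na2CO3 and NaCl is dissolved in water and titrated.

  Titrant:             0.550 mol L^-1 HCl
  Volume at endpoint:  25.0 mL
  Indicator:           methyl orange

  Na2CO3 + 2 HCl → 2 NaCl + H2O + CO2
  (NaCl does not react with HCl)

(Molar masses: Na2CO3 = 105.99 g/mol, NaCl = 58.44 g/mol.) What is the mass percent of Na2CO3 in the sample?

75.6 %

n(HCl) = 0.0250 × 0.550 = 0.0138 mol
Let x = n(Na2CO3), y = n(NaCl).
Titrant: 2x = 0.0138;  mass: 105.99x + 58.44y = 0.964
Solving, x = 6.88 × 10^-3 mol, y = 4.03 × 10^-3 mol
mass of Na2CO3 = 6.88 × 10^-3 × 105.99 = 0.729 g
% Na2CO3 = 0.729 / 0.964 × 100 = 75.6 %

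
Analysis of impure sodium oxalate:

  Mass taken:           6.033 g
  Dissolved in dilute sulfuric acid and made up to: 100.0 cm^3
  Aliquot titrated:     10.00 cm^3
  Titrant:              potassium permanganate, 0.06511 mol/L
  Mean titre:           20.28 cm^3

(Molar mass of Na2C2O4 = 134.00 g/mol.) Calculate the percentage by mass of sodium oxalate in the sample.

2 MnO4^- + 5 C2O4^2- + 16 H^+ → 2 Mn^2+ + 10 CO2 + 8 H2O
n(KMnO4) per titration = 0.02028 × 0.06511 = 1.320 × 10^-3 mol
From the 5:2 ratio, n(Na2C2O4) in each aliquot = 5/2 × 1.320 × 10^-3 = 3.301 × 10^-3 mol
n(Na2C2O4) in the whole flask = 3.301 × 10^-3 × 100.0/10.00 = 0.03301 mol
mass of Na2C2O4 = 0.03301 × 134.00 = 4.423 g
% Na2C2O4 = 4.423 / 6.033 × 100 = 73.32 %

73.32 %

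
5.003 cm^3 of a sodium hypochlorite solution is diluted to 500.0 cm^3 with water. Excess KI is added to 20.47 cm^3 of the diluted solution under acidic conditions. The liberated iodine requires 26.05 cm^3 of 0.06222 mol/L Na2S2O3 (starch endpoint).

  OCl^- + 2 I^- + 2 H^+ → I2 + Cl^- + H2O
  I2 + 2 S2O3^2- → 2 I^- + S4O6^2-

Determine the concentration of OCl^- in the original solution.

n(S2O3^2-) = 0.02605 × 0.06222 = 1.621 × 10^-3 mol
n(I2) = n(S2O3^2-)/2 = 8.104 × 10^-4 mol
n(OCl^-) in the aliquot = 8.104 × 10^-4 mol (1:1 ratio)
[OCl^-]_dilute = 8.104 × 10^-4 / 0.02047 = 0.03959 mol/L
[OCl^-]_original = 0.03959 × 500.0/5.003 = 3.957 mol/L

3.957 mol/L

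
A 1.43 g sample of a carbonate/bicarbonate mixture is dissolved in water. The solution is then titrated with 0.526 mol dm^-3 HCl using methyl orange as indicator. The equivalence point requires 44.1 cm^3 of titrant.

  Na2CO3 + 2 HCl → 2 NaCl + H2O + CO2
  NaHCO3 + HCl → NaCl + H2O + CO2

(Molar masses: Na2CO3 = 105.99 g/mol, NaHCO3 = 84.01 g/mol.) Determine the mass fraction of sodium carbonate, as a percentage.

n(HCl) = 0.0441 × 0.526 = 0.0232 mol
Let x = n(Na2CO3), y = n(NaHCO3).
Titrant: 2x + 1y = 0.0232;  mass: 105.99x + 84.01y = 1.43
Solving, x = 8.36 × 10^-3 mol, y = 6.47 × 10^-3 mol
mass of Na2CO3 = 8.36 × 10^-3 × 105.99 = 0.886 g
% Na2CO3 = 0.886 / 1.43 × 100 = 62.0 %

62.0 %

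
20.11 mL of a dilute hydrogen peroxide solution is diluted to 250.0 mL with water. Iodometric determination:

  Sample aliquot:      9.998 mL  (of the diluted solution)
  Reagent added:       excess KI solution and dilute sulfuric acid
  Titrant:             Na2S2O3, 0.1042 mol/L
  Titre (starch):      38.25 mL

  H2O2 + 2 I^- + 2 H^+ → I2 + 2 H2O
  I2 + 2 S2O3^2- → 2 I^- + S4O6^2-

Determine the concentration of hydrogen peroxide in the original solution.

n(S2O3^2-) = 0.03825 × 0.1042 = 3.986 × 10^-3 mol
n(I2) = n(S2O3^2-)/2 = 1.993 × 10^-3 mol
n(H2O2) in the aliquot = 1.993 × 10^-3 mol (1:1 ratio)
[H2O2]_dilute = 1.993 × 10^-3 / 0.009998 = 0.1993 mol/L
[H2O2]_original = 0.1993 × 250.0/20.11 = 2.478 mol/L

2.478 mol/L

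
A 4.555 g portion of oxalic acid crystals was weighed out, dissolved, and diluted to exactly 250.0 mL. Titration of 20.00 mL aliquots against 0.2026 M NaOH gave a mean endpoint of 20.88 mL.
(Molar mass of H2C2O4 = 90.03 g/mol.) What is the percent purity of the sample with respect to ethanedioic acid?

52.26 %

H2C2O4 + 2 NaOH → Na2C2O4 + 2 H2O
n(NaOH) per titration = 0.02088 × 0.2026 = 4.230 × 10^-3 mol
From the 1:2 ratio, n(H2C2O4) in each aliquot = 1/2 × 4.230 × 10^-3 = 2.115 × 10^-3 mol
n(H2C2O4) in the whole flask = 2.115 × 10^-3 × 250.0/20.00 = 0.02644 mol
mass of H2C2O4 = 0.02644 × 90.03 = 2.380 g
% H2C2O4 = 2.380 / 4.555 × 100 = 52.26 %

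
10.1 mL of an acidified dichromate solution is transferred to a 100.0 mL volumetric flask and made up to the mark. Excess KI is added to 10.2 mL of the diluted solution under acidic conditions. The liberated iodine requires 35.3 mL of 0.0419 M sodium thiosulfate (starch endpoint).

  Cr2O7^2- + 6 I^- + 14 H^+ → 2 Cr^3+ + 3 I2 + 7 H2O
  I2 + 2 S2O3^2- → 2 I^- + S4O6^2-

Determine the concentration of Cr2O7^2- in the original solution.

n(S2O3^2-) = 0.0353 × 0.0419 = 1.48 × 10^-3 mol
n(I2) = n(S2O3^2-)/2 = 7.40 × 10^-4 mol
From the 1:3 ratio, n(Cr2O7^2-) in the aliquot = 1/3 × 7.40 × 10^-4 = 2.47 × 10^-4 mol
[Cr2O7^2-]_dilute = 2.47 × 10^-4 / 0.0102 = 0.0242 mol/L
[Cr2O7^2-]_original = 0.0242 × 100.0/10.1 = 0.239 mol/L

0.239 M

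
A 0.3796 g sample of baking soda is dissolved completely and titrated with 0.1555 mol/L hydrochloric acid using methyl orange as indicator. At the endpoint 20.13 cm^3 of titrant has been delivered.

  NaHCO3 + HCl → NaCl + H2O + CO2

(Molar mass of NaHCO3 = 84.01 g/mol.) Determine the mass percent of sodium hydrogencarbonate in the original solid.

n(HCl) = 0.02013 L × 0.1555 mol/L = 3.130 × 10^-3 mol
n(NaHCO3) = 3.130 × 10^-3 mol (1:1 ratio)
mass of NaHCO3 = 3.130 × 10^-3 × 84.01 g/mol = 0.2630 g
% NaHCO3 = 0.2630 / 0.3796 × 100 = 69.28 %

69.28 %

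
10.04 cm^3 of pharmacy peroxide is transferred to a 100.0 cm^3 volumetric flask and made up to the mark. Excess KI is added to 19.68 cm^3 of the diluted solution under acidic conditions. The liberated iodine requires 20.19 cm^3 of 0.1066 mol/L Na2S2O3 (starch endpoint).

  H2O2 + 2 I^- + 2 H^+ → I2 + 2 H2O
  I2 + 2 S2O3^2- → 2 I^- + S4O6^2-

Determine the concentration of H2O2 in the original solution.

0.5446 mol/L

n(S2O3^2-) = 0.02019 × 0.1066 = 2.152 × 10^-3 mol
n(I2) = n(S2O3^2-)/2 = 1.076 × 10^-3 mol
n(H2O2) in the aliquot = 1.076 × 10^-3 mol (1:1 ratio)
[H2O2]_dilute = 1.076 × 10^-3 / 0.01968 = 0.05468 mol/L
[H2O2]_original = 0.05468 × 100.0/10.04 = 0.5446 mol/L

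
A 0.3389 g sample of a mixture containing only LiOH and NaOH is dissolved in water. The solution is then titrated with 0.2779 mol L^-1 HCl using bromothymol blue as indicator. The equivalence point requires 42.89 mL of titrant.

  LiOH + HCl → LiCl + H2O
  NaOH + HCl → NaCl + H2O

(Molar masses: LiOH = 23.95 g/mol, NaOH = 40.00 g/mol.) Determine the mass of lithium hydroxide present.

n(HCl) = 0.04289 × 0.2779 = 0.01192 mol
Let x = n(LiOH), y = n(NaOH).
Titrant: 1x + 1y = 0.01192;  mass: 23.95x + 40.00y = 0.3389
Solving, x = 8.590 × 10^-3 mol, y = 3.329 × 10^-3 mol
mass of LiOH = 8.590 × 10^-3 × 23.95 = 0.2057 g

0.2057 g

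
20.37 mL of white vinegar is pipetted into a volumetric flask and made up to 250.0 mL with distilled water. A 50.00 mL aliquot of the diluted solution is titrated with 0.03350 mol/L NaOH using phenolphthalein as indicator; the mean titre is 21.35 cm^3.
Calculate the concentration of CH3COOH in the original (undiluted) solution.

CH3COOH + NaOH → CH3COONa + H2O
n(NaOH) = 0.02135 × 0.03350 = 7.152 × 10^-4 mol
n(CH3COOH) in the aliquot = 7.152 × 10^-4 mol (1:1 ratio)
[CH3COOH]_dilute = 7.152 × 10^-4 / 0.05000 = 0.01430 mol/L
Dilution factor = 250.0 / 20.37 = 12.27
[CH3COOH]_stock = 0.01430 × 12.27 = 0.1756 mol/L

0.1756 mol/L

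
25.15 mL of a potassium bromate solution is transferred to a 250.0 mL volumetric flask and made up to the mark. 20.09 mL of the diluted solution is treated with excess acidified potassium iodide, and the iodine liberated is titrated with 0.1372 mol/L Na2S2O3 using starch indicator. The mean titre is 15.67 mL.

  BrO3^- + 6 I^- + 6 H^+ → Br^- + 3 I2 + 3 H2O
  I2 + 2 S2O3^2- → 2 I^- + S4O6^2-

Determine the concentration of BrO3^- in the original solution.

n(S2O3^2-) = 0.01567 × 0.1372 = 2.150 × 10^-3 mol
n(I2) = n(S2O3^2-)/2 = 1.075 × 10^-3 mol
From the 1:3 ratio, n(BrO3^-) in the aliquot = 1/3 × 1.075 × 10^-3 = 3.583 × 10^-4 mol
[BrO3^-]_dilute = 3.583 × 10^-4 / 0.02009 = 0.01784 mol/L
[BrO3^-]_original = 0.01784 × 250.0/25.15 = 0.1773 mol/L

0.1773 mol/L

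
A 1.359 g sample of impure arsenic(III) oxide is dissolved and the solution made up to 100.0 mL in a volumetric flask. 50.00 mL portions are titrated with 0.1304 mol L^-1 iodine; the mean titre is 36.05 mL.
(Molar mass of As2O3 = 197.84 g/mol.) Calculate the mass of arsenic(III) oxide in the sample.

0.9300 g

As2O3 + 2 I2 + 2 H2O → As2O5 + 4 HI
n(I2) per titration = 0.03605 × 0.1304 = 4.701 × 10^-3 mol
From the 1:2 ratio, n(As2O3) in each aliquot = 1/2 × 4.701 × 10^-3 = 2.350 × 10^-3 mol
n(As2O3) in the whole flask = 2.350 × 10^-3 × 100.0/50.00 = 4.701 × 10^-3 mol
mass of As2O3 = 4.701 × 10^-3 × 197.84 = 0.9300 g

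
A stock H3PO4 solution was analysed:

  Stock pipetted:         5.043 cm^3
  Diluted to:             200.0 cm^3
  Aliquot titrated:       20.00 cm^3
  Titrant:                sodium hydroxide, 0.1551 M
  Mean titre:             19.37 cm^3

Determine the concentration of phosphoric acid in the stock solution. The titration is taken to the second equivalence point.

H3PO4 + 2 NaOH → Na2HPO4 + 2 H2O
n(NaOH) = 0.01937 × 0.1551 = 3.004 × 10^-3 mol
From the 1:2 ratio, n(H3PO4) in the aliquot = 1/2 × 3.004 × 10^-3 = 1.502 × 10^-3 mol
[H3PO4]_dilute = 1.502 × 10^-3 / 0.02000 = 0.07511 mol/L
Dilution factor = 200.0 / 5.043 = 39.66
[H3PO4]_stock = 0.07511 × 39.66 = 2.979 mol/L

2.979 M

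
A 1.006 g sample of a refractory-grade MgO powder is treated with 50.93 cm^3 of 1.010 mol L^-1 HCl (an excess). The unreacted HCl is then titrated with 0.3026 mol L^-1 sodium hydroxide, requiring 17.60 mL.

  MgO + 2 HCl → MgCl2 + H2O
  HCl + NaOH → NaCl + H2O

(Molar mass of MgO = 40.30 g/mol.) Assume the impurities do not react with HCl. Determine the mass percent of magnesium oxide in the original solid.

n(HCl) added = 0.05093 × 1.010 = 0.05144 mol
n(NaOH) used in back-titration = 0.01760 × 0.3026 = 5.326 × 10^-3 mol
n(HCl) left over = 5.326 × 10^-3 mol (1:1 ratio)
n(HCl) consumed by analyte = 0.05144 − 5.326 × 10^-3 = 0.04611 mol
From the 1:2 ratio, n(MgO) = 1/2 × 0.04611 = 0.02306 mol
mass of MgO = 0.02306 × 40.30 = 0.9292 g
% MgO = 0.9292 / 1.006 × 100 = 92.36 %

92.36 %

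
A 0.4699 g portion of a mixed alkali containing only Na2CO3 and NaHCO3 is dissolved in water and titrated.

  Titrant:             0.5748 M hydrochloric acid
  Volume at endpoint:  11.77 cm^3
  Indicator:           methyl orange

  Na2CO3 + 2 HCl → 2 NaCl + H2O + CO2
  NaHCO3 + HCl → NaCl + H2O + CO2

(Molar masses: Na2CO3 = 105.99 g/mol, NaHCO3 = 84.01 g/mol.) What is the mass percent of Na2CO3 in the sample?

n(HCl) = 0.01177 × 0.5748 = 6.765 × 10^-3 mol
Let x = n(Na2CO3), y = n(NaHCO3).
Titrant: 2x + 1y = 6.765 × 10^-3;  mass: 105.99x + 84.01y = 0.4699
Solving, x = 1.587 × 10^-3 mol, y = 3.591 × 10^-3 mol
mass of Na2CO3 = 1.587 × 10^-3 × 105.99 = 0.1682 g
% Na2CO3 = 0.1682 / 0.4699 × 100 = 35.80 %

35.80 %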